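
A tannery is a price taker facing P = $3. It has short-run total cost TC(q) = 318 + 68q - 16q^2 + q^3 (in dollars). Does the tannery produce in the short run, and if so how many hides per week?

Variable cost is VC = 68q - 16q^2 + q^3, so AVC = VC/q = 68 - 16q + q^2 and MC = dTC/dq = 68 - 32q + 3q^2.
AVC is minimized where dAVC/dq = -16 + 2q = 0, at q = 8; min AVC = 68 - 16·8 + 8^2 = $4.
P = $3 lies below min AVC = $4; no output level covers variable cost.
Best response: produce nothing and absorb the $318 fixed cost.

Shut down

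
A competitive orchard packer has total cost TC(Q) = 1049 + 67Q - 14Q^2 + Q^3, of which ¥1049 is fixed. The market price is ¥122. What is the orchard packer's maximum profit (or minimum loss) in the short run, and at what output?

Profit = -¥81 at Q = 11

AVC = 67 - 14Q + Q^2 has its minimum ¥18 at Q = 7; price ¥122 clears that bar, so the firm operates.
MC = 67 - 28Q + 3Q^2. Setting P = MC and taking the root on the rising branch gives Q* = 11.
TR = 122·11 = 1342. TC = 1049 + 374 = 1423. Profit = 1342 − 1423 = -¥81.
That loss of ¥81 beats the ¥1049 the firm would lose by shutting down; producing recovers ¥968 of fixed cost.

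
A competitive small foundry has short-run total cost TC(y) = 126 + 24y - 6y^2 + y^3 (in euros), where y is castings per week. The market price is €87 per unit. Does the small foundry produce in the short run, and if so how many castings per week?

Produce at y = 7

From TC, MC = TC'(y) = 24 - 12y + 3y^2 and AVC = VC/y = 24 - 6y + y^2.
AVC is minimized where dAVC/dy = -6 + 2y = 0, at y = 3; min AVC = 24 - 6·3 + 3^2 = €15.
Because €87 ≥ €15, revenue can cover variable cost; the firm operates.
Solving P = MC: -63 - 12y + 3y^2 = 0 ⇒ y = -3 or 7. On the upward-sloping branch, y* = 7.
Check: AVC at y = 7 is €31 ≤ P, so revenue covers variable cost.
Profit = P·y − TC = 87·7 − 343 = €266.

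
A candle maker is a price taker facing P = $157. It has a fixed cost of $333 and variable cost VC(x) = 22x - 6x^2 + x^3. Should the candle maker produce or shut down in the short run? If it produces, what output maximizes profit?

Variable cost is VC = 22x - 6x^2 + x^3, so AVC = VC/x = 22 - 6x + x^2 and MC = dTC/dx = 22 - 12x + 3x^2.
AVC hits its minimum where MC = AVC, at x = 3, giving min AVC = 22 - 6·3 + 3^2 = $13.
P = $157 exceeds min AVC = $13, so the firm stays open.
Solving P = MC: -135 - 12x + 3x^2 = 0 ⇒ x = -5 or 9. On the upward-sloping branch, x* = 9.
Check: AVC at x = 9 is $49 ≤ P, so revenue covers variable cost.
Profit = P·x − TC = 157·9 − 774 = $639.

Produce at x = 9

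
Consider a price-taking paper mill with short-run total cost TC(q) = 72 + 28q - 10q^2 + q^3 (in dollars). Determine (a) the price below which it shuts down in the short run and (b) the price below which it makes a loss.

AVC = 28 - 10q + q^2; minimized at q = 5, giving min AVC = $3. That is the shutdown price.
ATC = 72/q + 28 - 10q + q^2. Setting dATC/dq = −72/q^2 − 10 + 2q = 0 gives q = 6 (since 2·6^3 − 10·6^2 = 72).
min ATC = 72/6 + 28 − 10·6 + 6^2 = $16. That is the break-even price.
For $3 ≤ P < $16 the firm produces at a loss; below $3 it shuts down.

Shutdown price = $3; break-even price = $16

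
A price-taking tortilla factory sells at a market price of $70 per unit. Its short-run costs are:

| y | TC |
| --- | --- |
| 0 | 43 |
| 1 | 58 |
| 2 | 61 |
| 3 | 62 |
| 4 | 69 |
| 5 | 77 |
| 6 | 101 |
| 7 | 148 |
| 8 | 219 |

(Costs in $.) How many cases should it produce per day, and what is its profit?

Compute π = P·y − TC at each output: y=0: -43; y=1: 12; y=2: 79; y=3: 148; y=4: 211; y=5: 273; y=6: 319; y=7: 342; y=8: 341.
Profit is maximized at y = 7. AVC there is 105/7 = $15 ≤ P, so producing beats shutting down (which would give -$43).

y = 7; profit = $342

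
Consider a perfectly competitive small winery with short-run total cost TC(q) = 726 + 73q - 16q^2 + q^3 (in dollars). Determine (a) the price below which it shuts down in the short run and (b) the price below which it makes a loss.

AVC = 73 - 16q + q^2; minimized at q = 8, giving min AVC = $9. That is the shutdown price.
ATC = 726/q + 73 - 16q + q^2. Setting dATC/dq = −726/q^2 − 16 + 2q = 0 gives q = 11 (since 2·11^3 − 16·11^2 = 726).
min ATC = 726/11 + 73 − 16·11 + 11^2 = $84. That is the break-even price.
Between these two prices the firm operates at a loss; above $84 it earns a profit.

Shutdown price = $9; break-even price = $84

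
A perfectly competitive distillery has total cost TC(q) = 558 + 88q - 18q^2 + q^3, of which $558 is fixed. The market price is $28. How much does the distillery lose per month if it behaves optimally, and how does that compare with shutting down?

Profit = -$358 at q = 10

AVC = 88 - 18q + q^2 has its minimum $7 at q = 9; price $28 clears that bar, so the firm operates.
With MC = 88 - 36q + 3q^2, P = MC on the upward-sloping part at q* = 10.
TR = 28·10 = 280. TC = 558 + 80 = 638. Profit = 280 − 638 = -$358.
Shutting down would mean losing the fixed cost of $558, so operating at a loss of $358 is better by $200.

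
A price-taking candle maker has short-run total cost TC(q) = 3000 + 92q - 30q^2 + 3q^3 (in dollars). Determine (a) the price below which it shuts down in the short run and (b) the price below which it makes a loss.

AVC = 92 - 30q + 3q^2; minimized at q = 5, giving min AVC = $17. That is the shutdown price.
ATC = 3000/q + 92 - 30q + 3q^2. Setting dATC/dq = −3000/q^2 − 30 + 6q = 0 gives q = 10 (since 6·10^3 − 30·10^2 = 3000).
min ATC = 3000/10 + 92 − 30·10 + 3·10^2 = $392. That is the break-even price.
For $17 ≤ P < $392 the firm produces at a loss; below $17 it shuts down.

Shutdown price = $17; break-even price = $392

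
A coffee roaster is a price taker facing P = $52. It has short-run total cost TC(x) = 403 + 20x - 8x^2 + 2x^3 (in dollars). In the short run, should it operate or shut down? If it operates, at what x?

Variable cost is VC = 20x - 8x^2 + 2x^3, so AVC = VC/x = 20 - 8x + 2x^2 and MC = dTC/dx = 20 - 16x + 6x^2.
AVC hits its minimum where MC = AVC, at x = 2, giving min AVC = 20 - 8·2 + 2·2^2 = $12.
Since P = $52 ≥ min AVC = $12, price covers variable cost and the firm should produce.
Solving P = MC: -32 - 16x + 6x^2 = 0 ⇒ x = -4/3 or 4. On the upward-sloping branch, x* = 4.
Check: AVC at x = 4 is $20 ≤ P, so revenue covers variable cost.
Profit = P·x − TC = 52·4 − 483 = -$275, a loss, but smaller than the $403 fixed cost the firm would lose by shutting down.

Produce at x = 4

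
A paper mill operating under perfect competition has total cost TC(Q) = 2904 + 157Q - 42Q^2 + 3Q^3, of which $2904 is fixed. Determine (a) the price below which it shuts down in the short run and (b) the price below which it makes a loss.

Shutdown price = min AVC. AVC = 157 - 42Q + 3Q^2, with vertex at Q = 7 and minimum $10.
ATC = 2904/Q + 157 - 42Q + 3Q^2. Setting dATC/dQ = −2904/Q^2 − 42 + 6Q = 0 gives Q = 11 (since 6·11^3 − 42·11^2 = 2904).
min ATC = 2904/11 + 157 − 42·11 + 3·11^2 = $322. That is the break-even price.
For $10 ≤ P < $322 the firm produces at a loss; below $10 it shuts down.

Shutdown price = $10; break-even price = $322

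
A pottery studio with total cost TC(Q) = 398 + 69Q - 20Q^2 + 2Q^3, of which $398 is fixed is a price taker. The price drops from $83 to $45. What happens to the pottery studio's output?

AVC = 69 - 20Q + 2Q^2, minimized at Q = 5 where min AVC = $19. MC = 69 - 40Q + 6Q^2.
With P = $83 above the shutdown price, P = MC gives Q = 7.
At P = $45 ≥ min AVC, set P = MC: Q = 6. The firm stays open but cuts output.

Output falls from 7 to 6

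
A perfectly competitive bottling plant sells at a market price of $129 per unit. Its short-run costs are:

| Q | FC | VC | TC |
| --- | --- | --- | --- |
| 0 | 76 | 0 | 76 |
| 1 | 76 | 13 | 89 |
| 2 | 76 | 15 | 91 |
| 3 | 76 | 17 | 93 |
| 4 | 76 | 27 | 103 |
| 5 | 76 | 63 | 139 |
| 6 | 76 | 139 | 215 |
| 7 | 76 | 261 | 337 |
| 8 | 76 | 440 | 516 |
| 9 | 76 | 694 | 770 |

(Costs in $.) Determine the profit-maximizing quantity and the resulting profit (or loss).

Profit at each row (π = 129Q − TC): Q=0: -76; Q=1: 40; Q=2: 167; Q=3: 294; Q=4: 413; Q=5: 506; Q=6: 559; Q=7: 566; Q=8: 516; Q=9: 391.
Profit is maximized at Q = 7. AVC there is 261/7 = $37.29 ≤ P, so producing beats shutting down (which would give -$76).

Q = 7; profit = $566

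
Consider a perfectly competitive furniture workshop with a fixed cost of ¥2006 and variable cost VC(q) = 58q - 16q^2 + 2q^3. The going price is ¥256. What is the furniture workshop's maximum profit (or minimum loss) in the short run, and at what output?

Profit = -¥386 at q = 9

AVC = 58 - 16q + 2q^2; min AVC = ¥26 at q = 4. Since P = ¥256 ≥ min AVC, the firm produces.
MC = 58 - 32q + 6q^2. Setting P = MC and taking the root on the rising branch gives q* = 9.
TR = 256·9 = 2304. TC = 2006 + 684 = 2690. Profit = 2304 − 2690 = -¥386.
That loss of ¥386 beats the ¥2006 the firm would lose by shutting down; producing recovers ¥1620 of fixed cost.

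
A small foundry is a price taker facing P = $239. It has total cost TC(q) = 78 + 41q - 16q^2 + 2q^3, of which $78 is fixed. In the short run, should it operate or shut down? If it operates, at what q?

Variable cost is VC = 41q - 16q^2 + 2q^3, so AVC = VC/q = 41 - 16q + 2q^2 and MC = dTC/dq = 41 - 32q + 6q^2.
AVC hits its minimum where MC = AVC, at q = 4, giving min AVC = 41 - 16·4 + 2·4^2 = $9.
Because $239 ≥ $9, revenue can cover variable cost; the firm operates.
P = MC gives -198 - 32q + 6q^2 = 0, with roots -11/3 and 9. Take the larger (rising MC): q* = 9.
Check: AVC at q = 9 is $59 ≤ P, so revenue covers variable cost.
Profit = P·q − TC = 239·9 − 609 = $1542.

Produce at q = 9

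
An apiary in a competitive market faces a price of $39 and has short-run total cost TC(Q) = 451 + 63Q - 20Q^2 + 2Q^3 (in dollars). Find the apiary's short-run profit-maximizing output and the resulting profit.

Profit = -$307 at Q = 6

AVC = 63 - 20Q + 2Q^2; min AVC = $13 at Q = 5. Since P = $39 ≥ min AVC, the firm produces.
MC = 63 - 40Q + 6Q^2. Setting P = MC and taking the root on the rising branch gives Q* = 6.
TR = 39·6 = 234. TC = 451 + 90 = 541. Profit = 234 − 541 = -$307.
Shutting down would mean losing the fixed cost of $451, so operating at a loss of $307 is better by $144.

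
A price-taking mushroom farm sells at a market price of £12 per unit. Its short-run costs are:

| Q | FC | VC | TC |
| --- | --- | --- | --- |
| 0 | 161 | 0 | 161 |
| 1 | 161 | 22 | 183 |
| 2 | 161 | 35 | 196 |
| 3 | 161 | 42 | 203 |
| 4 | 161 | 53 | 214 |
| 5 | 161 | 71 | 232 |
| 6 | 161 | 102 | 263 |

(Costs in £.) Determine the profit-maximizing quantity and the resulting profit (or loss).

Q = 0 (shut down); profit = -£161

Compute π = P·Q − TC at each output: Q=0: -161; Q=1: -171; Q=2: -172; Q=3: -167; Q=4: -166; Q=5: -172; Q=6: -191.
Profit is highest at Q = 0. Equivalently, the lowest AVC in the table is 53/4 ≈ £13.25 at Q = 4, and P = £12 falls below it — price never covers variable cost, so the firm shuts down and loses only its fixed cost.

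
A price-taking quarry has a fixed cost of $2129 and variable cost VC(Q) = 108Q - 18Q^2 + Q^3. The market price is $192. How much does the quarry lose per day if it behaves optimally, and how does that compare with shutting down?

Profit = -$169 at Q = 14

AVC = 108 - 18Q + Q^2 has its minimum $27 at Q = 9; price $192 clears that bar, so the firm operates.
With MC = 108 - 36Q + 3Q^2, P = MC on the upward-sloping part at Q* = 14.
TR = 192·14 = 2688. TC = 2129 + 728 = 2857. Profit = 2688 − 2857 = -$169.
That loss of $169 beats the $2129 the firm would lose by shutting down; producing recovers $1960 of fixed cost.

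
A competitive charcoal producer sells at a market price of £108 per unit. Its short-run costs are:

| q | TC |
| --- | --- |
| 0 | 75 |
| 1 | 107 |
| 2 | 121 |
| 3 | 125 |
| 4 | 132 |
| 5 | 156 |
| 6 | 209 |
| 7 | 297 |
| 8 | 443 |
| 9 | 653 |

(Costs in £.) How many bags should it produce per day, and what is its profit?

q = 7; profit = £459

Profit at each row (π = 108q − TC): q=0: -75; q=1: 1; q=2: 95; q=3: 199; q=4: 300; q=5: 384; q=6: 439; q=7: 459; q=8: 421; q=9: 319.
Profit is maximized at q = 7. AVC there is 222/7 = £31.71 ≤ P, so producing beats shutting down (which would give -£75).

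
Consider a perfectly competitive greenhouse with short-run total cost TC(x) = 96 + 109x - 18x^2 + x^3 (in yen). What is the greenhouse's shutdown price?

¥28 per unit

The firm shuts down when price falls below the minimum of average variable cost. AVC = VC/x = 109 - 18x + x^2.
dAVC/dx = -18 + 2x = 0 gives x = 9. min AVC = 109 - 18·9 + 9^2 = 28.
The firm shuts down for any P below ¥28.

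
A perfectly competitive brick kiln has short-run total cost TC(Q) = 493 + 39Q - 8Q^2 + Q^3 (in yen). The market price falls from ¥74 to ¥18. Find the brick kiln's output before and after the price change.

AVC = 39 - 8Q + Q^2, minimized at Q = 4 where min AVC = ¥23. MC = 39 - 16Q + 3Q^2.
At P = ¥74 ≥ min AVC, set P = MC on the rising branch: Q = 7.
At P = ¥18 < min AVC = ¥23, price no longer covers variable cost at any output, so the firm shuts down: Q = 0.

Output falls from 7 to 0 (the firm shuts down)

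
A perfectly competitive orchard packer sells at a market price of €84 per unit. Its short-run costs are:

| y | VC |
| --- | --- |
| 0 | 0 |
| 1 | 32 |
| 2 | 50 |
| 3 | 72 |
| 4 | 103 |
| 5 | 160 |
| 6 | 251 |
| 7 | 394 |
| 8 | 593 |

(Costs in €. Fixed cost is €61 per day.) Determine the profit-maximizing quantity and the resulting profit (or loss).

Tabulate TR − TC: y=0: -61; y=1: -9; y=2: 57; y=3: 119; y=4: 172; y=5: 199; y=6: 192; y=7: 133; y=8: 18.
Profit is maximized at y = 5. AVC there is 160/5 = €32 ≤ P, so producing beats shutting down (which would give -€61).

y = 5; profit = €199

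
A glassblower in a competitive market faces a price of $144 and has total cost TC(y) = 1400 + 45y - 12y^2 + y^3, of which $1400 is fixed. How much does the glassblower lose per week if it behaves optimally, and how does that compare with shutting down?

AVC = 45 - 12y + y^2; min AVC = $9 at y = 6. Since P = $144 ≥ min AVC, the firm produces.
MC = 45 - 24y + 3y^2. Setting P = MC and taking the root on the rising branch gives y* = 11.
TR = 144·11 = 1584. TC = 1400 + 374 = 1774. Profit = 1584 − 1774 = -$190.
That loss of $190 beats the $1400 the firm would lose by shutting down; producing recovers $1210 of fixed cost.

Profit = -$190 at y = 11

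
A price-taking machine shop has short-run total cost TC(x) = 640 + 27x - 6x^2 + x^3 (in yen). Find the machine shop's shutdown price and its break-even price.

Shutdown price = ¥18; break-even price = ¥123

Shutdown price = min AVC. AVC = 27 - 6x + x^2, with vertex at x = 3 and minimum ¥18.
ATC = 640/x + 27 - 6x + x^2. Setting dATC/dx = −640/x^2 − 6 + 2x = 0 gives x = 8 (since 2·8^3 − 6·8^2 = 640).
min ATC = 640/8 + 27 − 6·8 + 8^2 = ¥123. That is the break-even price.
Between these two prices the firm operates at a loss; above ¥123 it earns a profit.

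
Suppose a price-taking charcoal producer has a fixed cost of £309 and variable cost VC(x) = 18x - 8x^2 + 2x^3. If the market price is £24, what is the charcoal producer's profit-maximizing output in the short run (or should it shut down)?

From TC, MC = TC'(x) = 18 - 16x + 6x^2 and AVC = VC/x = 18 - 8x + 2x^2.
AVC is minimized where dAVC/dx = -8 + 4x = 0, at x = 2; min AVC = 18 - 8·2 + 2·2^2 = £10.
Since P = £24 ≥ min AVC = £10, price covers variable cost and the firm should produce.
P = MC gives -6 - 16x + 6x^2 = 0, with roots -1/3 and 3. Take the larger (rising MC): x* = 3.
Check: AVC at x = 3 is £12 ≤ P, so revenue covers variable cost.
Profit = P·x − TC = 24·3 − 345 = -£273, a loss, but smaller than the £309 fixed cost the firm would lose by shutting down.

Produce at x = 3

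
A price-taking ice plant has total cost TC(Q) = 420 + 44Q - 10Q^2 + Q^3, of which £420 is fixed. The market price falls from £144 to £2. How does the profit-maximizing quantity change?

Output falls from 10 to 0 (the firm shuts down)

AVC = 44 - 10Q + Q^2, minimized at Q = 5 where min AVC = £19. MC = 44 - 20Q + 3Q^2.
At P = £144 ≥ min AVC, set P = MC on the rising branch: Q = 10.
At P = £2 < min AVC = £19, price no longer covers variable cost at any output, so the firm shuts down: Q = 0.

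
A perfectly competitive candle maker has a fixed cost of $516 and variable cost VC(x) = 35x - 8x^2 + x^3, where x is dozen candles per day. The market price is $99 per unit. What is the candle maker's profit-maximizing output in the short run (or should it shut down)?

Variable cost is VC = 35x - 8x^2 + x^3, so AVC = VC/x = 35 - 8x + x^2 and MC = dTC/dx = 35 - 16x + 3x^2.
AVC is minimized where dAVC/dx = -8 + 2x = 0, at x = 4; min AVC = 35 - 8·4 + 4^2 = $19.
Since P = $99 ≥ min AVC = $19, price covers variable cost and the firm should produce.
Solving P = MC: -64 - 16x + 3x^2 = 0 ⇒ x = -8/3 or 8. On the upward-sloping branch, x* = 8.
Check: AVC at x = 8 is $35 ≤ P, so revenue covers variable cost.
Profit = P·x − TC = 99·8 − 796 = -$4, a loss, but smaller than the $516 fixed cost the firm would lose by shutting down.

Produce at x = 8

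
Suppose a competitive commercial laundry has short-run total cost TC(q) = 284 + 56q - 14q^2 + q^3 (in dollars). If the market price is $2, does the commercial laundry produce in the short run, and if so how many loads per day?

From TC, MC = TC'(q) = 56 - 28q + 3q^2 and AVC = VC/q = 56 - 14q + q^2.
AVC hits its minimum where MC = AVC, at q = 7, giving min AVC = 56 - 14·7 + 7^2 = $7.
P = $2 lies below min AVC = $7; no output level covers variable cost.
The firm minimizes its loss by shutting down and losing only its fixed cost of $284.

Shut down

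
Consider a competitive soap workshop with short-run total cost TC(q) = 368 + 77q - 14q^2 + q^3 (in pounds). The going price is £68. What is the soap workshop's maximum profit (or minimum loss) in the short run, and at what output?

AVC = 77 - 14q + q^2 has its minimum £28 at q = 7; price £68 clears that bar, so the firm operates.
MC = 77 - 28q + 3q^2. Setting P = MC and taking the root on the rising branch gives q* = 9.
TR = 68·9 = 612. TC = 368 + 288 = 656. Profit = 612 − 656 = -£44.
By producing, the firm covers all variable cost plus £324 of fixed cost; shutting down would lose the full £368.

Profit = -£44 at q = 9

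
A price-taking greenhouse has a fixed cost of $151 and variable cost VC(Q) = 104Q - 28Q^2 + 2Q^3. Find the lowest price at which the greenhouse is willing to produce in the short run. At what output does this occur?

The firm shuts down when price falls below the minimum of average variable cost. AVC = VC/Q = 104 - 28Q + 2Q^2.
At the minimum of AVC, MC = AVC. MC = 104 - 56Q + 6Q^2; setting MC = AVC gives 4Q^2 - 28Q = 0, so Q = 7. min AVC = 6.
For P < $6 the firm produces nothing.

$6 per unit, at Q = 7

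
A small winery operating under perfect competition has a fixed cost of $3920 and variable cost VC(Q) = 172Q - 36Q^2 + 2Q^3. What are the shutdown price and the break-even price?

Shutdown price = $10; break-even price = $340

AVC = 172 - 36Q + 2Q^2; minimized at Q = 9, giving min AVC = $10. That is the shutdown price.
ATC = 3920/Q + 172 - 36Q + 2Q^2. Setting dATC/dQ = −3920/Q^2 − 36 + 4Q = 0 gives Q = 14 (since 4·14^3 − 36·14^2 = 3920).
min ATC = 3920/14 + 172 − 36·14 + 2·14^2 = $340. That is the break-even price.
For $10 ≤ P < $340 the firm produces at a loss; below $10 it shuts down.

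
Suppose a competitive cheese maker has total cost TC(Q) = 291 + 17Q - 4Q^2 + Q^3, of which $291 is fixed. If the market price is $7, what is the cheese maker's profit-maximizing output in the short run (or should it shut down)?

Shut down

Strip out fixed cost: VC = 17Q - 4Q^2 + Q^3. Then AVC = 17 - 4Q + Q^2 and MC = 17 - 8Q + 3Q^2.
AVC hits its minimum where MC = AVC, at Q = 2, giving min AVC = 17 - 4·2 + 2^2 = $13.
P = $7 lies below min AVC = $13; no output level covers variable cost.
Best response: produce nothing and absorb the $291 fixed cost.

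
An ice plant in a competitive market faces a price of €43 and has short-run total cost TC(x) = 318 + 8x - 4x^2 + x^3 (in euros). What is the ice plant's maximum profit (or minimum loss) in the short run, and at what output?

Profit = -€168 at x = 5

AVC = 8 - 4x + x^2; min AVC = €4 at x = 2. Since P = €43 ≥ min AVC, the firm produces.
With MC = 8 - 8x + 3x^2, P = MC on the upward-sloping part at x* = 5.
TR = 43·5 = 215. TC = 318 + 65 = 383. Profit = 215 − 383 = -€168.
That loss of €168 beats the €318 the firm would lose by shutting down; producing recovers €150 of fixed cost.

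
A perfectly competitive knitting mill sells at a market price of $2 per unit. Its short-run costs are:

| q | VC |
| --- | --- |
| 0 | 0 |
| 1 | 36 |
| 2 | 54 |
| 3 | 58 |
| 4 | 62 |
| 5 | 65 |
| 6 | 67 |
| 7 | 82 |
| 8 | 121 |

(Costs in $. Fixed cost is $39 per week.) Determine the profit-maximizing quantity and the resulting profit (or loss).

Profit at each row (π = 2q − TC): q=0: -39; q=1: -73; q=2: -89; q=3: -91; q=4: -93; q=5: -94; q=6: -94; q=7: -107; q=8: -144.
Profit is highest at q = 0. Equivalently, the lowest AVC in the table is 67/6 ≈ $11.17 at q = 6, and P = $2 falls below it — price never covers variable cost, so the firm shuts down and loses only its fixed cost.

q = 0 (shut down); profit = -$39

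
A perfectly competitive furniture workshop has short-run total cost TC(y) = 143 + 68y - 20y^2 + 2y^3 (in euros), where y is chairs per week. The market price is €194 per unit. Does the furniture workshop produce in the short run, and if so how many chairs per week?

Variable cost is VC = 68y - 20y^2 + 2y^3, so AVC = VC/y = 68 - 20y + 2y^2 and MC = dTC/dy = 68 - 40y + 6y^2.
The AVC parabola has its vertex at y = 20/4 = 5, where AVC = 68 - 20·5 + 2·5^2 = €18.
Since P = €194 ≥ min AVC = €18, price covers variable cost and the firm should produce.
Set P = MC: 194 = 68 - 40y + 6y^2 → -126 - 40y + 6y^2 = 0. The roots are y = -7/3 and y = 9; the profit-maximizing output is on the rising part of MC, so y* = 9.
Check: AVC at y = 9 is €50 ≤ P, so revenue covers variable cost.
Profit = P·y − TC = 194·9 − 593 = €1153.

Produce at y = 9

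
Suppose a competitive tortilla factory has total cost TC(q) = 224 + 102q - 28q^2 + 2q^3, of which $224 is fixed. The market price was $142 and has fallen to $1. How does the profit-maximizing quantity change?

Output falls from 10 to 0 (the firm shuts down)

MC = 102 - 56q + 6q^2; the shutdown threshold is min AVC = $4 (at q = 7).
At P = $142 ≥ min AVC, set P = MC on the rising branch: q = 10.
At P = $1 < min AVC = $4, price no longer covers variable cost at any output, so the firm shuts down: q = 0.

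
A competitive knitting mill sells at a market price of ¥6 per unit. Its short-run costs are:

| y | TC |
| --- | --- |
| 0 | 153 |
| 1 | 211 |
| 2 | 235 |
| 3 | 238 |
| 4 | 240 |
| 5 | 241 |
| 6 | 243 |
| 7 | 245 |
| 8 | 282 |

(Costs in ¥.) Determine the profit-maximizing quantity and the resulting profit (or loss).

y = 0 (shut down); profit = -¥153

Profit at each row (π = 6y − TC): y=0: -153; y=1: -205; y=2: -223; y=3: -220; y=4: -216; y=5: -211; y=6: -207; y=7: -203; y=8: -234.
Profit is highest at y = 0. Equivalently, the lowest AVC in the table is 92/7 ≈ ¥13.14 at y = 7, and P = ¥6 falls below it — price never covers variable cost, so the firm shuts down and loses only its fixed cost.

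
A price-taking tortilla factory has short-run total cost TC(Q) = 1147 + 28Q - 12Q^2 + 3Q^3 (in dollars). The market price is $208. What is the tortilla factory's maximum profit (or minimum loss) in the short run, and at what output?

AVC = 28 - 12Q + 3Q^2 has its minimum $16 at Q = 2; price $208 clears that bar, so the firm operates.
With MC = 28 - 24Q + 9Q^2, P = MC on the upward-sloping part at Q* = 6.
TR = 208·6 = 1248. TC = 1147 + 384 = 1531. Profit = 1248 − 1531 = -$283.
By producing, the firm covers all variable cost plus $864 of fixed cost; shutting down would lose the full $1147.

Profit = -$283 at Q = 6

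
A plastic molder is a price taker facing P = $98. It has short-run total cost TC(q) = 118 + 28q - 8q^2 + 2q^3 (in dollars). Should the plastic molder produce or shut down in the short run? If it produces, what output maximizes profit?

Produce at q = 5

Variable cost is VC = 28q - 8q^2 + 2q^3, so AVC = VC/q = 28 - 8q + 2q^2 and MC = dTC/dq = 28 - 16q + 6q^2.
The AVC parabola has its vertex at q = 8/4 = 2, where AVC = 28 - 8·2 + 2·2^2 = $20.
Since P = $98 ≥ min AVC = $20, price covers variable cost and the firm should produce.
P = MC gives -70 - 16q + 6q^2 = 0, with roots -7/3 and 5. Take the larger (rising MC): q* = 5.
Check: AVC at q = 5 is $38 ≤ P, so revenue covers variable cost.
Profit = P·q − TC = 98·5 − 308 = $182.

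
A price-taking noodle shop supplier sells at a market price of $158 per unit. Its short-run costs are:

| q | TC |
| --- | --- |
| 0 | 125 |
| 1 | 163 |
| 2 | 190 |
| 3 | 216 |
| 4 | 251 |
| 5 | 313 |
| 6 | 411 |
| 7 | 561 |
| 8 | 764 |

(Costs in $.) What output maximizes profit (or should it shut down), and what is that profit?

Profit at each row (π = 158q − TC): q=0: -125; q=1: -5; q=2: 126; q=3: 258; q=4: 381; q=5: 477; q=6: 537; q=7: 545; q=8: 500.
Profit is maximized at q = 7. AVC there is 436/7 = $62.29 ≤ P, so producing beats shutting down (which would give -$125).

q = 7; profit = $545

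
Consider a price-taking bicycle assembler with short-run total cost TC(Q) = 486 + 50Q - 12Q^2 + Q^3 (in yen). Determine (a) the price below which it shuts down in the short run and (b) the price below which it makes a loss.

AVC = 50 - 12Q + Q^2; minimized at Q = 6, giving min AVC = ¥14. That is the shutdown price.
ATC = 486/Q + 50 - 12Q + Q^2. Setting dATC/dQ = −486/Q^2 − 12 + 2Q = 0 gives Q = 9 (since 2·9^3 − 12·9^2 = 486).
min ATC = 486/9 + 50 − 12·9 + 9^2 = ¥77. That is the break-even price.
Between these two prices the firm operates at a loss; above ¥77 it earns a profit.

Shutdown price = ¥14; break-even price = ¥77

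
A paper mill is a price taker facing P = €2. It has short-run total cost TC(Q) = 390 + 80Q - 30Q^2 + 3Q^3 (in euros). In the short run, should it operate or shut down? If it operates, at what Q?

Strip out fixed cost: VC = 80Q - 30Q^2 + 3Q^3. Then AVC = 80 - 30Q + 3Q^2 and MC = 80 - 60Q + 9Q^2.
AVC is minimized where dAVC/dQ = -30 + 6Q = 0, at Q = 5; min AVC = 80 - 30·5 + 3·5^2 = €5.
Since P = €2 < min AVC = €5, price fails to cover variable cost at any output.
Best response: produce nothing and absorb the €390 fixed cost.

Shut down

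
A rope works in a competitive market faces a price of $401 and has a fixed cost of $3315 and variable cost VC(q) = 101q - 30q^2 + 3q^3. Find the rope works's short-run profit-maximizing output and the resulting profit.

AVC = 101 - 30q + 3q^2 has its minimum $26 at q = 5; price $401 clears that bar, so the firm operates.
With MC = 101 - 60q + 9q^2, P = MC on the upward-sloping part at q* = 10.
TR = 401·10 = 4010. TC = 3315 + 1010 = 4325. Profit = 4010 − 4325 = -$315.
By producing, the firm covers all variable cost plus $3000 of fixed cost; shutting down would lose the full $3315.

Profit = -$315 at q = 10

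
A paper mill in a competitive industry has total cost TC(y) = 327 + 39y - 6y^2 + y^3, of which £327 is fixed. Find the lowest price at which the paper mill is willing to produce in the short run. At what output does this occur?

£30 per unit, at y = 3

The shutdown price is the minimum of AVC. VC = 39y - 6y^2 + y^3, so AVC = 39 - 6y + y^2.
dAVC/dy = -6 + 2y = 0 gives y = 3. min AVC = 39 - 6·3 + 3^2 = 30.
For P < £30 the firm produces nothing.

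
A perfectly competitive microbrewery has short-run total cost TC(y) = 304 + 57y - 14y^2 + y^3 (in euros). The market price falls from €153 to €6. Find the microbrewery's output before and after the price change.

Output falls from 12 to 0 (the firm shuts down)

AVC = 57 - 14y + y^2, minimized at y = 7 where min AVC = €8. MC = 57 - 28y + 3y^2.
With P = €153 above the shutdown price, P = MC gives y = 12.
At P = €6 < min AVC = €8, price no longer covers variable cost at any output, so the firm shuts down: y = 0.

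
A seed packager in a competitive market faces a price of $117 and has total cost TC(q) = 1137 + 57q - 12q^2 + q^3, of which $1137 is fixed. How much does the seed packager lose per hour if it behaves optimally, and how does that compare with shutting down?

AVC = 57 - 12q + q^2 has its minimum $21 at q = 6; price $117 clears that bar, so the firm operates.
MC = 57 - 24q + 3q^2. Setting P = MC and taking the root on the rising branch gives q* = 10.
TR = 117·10 = 1170. TC = 1137 + 370 = 1507. Profit = 1170 − 1507 = -$337.
That loss of $337 beats the $1137 the firm would lose by shutting down; producing recovers $800 of fixed cost.

Profit = -$337 at q = 10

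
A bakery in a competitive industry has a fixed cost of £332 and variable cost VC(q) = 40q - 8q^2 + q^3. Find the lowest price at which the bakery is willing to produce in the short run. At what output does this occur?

£24 per unit, at q = 4

The firm shuts down when price falls below the minimum of average variable cost. AVC = VC/q = 40 - 8q + q^2.
At the minimum of AVC, MC = AVC. MC = 40 - 16q + 3q^2; setting MC = AVC gives 2q^2 - 8q = 0, so q = 4. min AVC = 24.
The firm shuts down for any P below £24.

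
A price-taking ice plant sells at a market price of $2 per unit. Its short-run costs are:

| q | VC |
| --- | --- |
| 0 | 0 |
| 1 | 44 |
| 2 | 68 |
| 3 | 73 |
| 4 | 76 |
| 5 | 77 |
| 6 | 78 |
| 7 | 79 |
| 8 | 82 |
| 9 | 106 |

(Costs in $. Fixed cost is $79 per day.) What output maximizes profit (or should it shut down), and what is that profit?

q = 0 (shut down); profit = -$79

Compute π = P·q − TC at each output: q=0: -79; q=1: -121; q=2: -143; q=3: -146; q=4: -147; q=5: -146; q=6: -145; q=7: -144; q=8: -145; q=9: -167.
Profit is highest at q = 0. Equivalently, the lowest AVC in the table is 82/8 ≈ $10.25 at q = 8, and P = $2 falls below it — price never covers variable cost, so the firm shuts down and loses only its fixed cost.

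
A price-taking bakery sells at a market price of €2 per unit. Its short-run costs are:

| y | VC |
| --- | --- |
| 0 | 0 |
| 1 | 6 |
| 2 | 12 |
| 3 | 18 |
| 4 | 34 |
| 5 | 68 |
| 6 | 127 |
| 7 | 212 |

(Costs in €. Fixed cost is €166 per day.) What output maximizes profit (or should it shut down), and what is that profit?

y = 0 (shut down); profit = -€166

Tabulate TR − TC: y=0: -166; y=1: -170; y=2: -174; y=3: -178; y=4: -192; y=5: -224; y=6: -281; y=7: -364.
Profit is highest at y = 0. Equivalently, the lowest AVC in the table is 6/1 ≈ €6 at y = 1, and P = €2 falls below it — price never covers variable cost, so the firm shuts down and loses only its fixed cost.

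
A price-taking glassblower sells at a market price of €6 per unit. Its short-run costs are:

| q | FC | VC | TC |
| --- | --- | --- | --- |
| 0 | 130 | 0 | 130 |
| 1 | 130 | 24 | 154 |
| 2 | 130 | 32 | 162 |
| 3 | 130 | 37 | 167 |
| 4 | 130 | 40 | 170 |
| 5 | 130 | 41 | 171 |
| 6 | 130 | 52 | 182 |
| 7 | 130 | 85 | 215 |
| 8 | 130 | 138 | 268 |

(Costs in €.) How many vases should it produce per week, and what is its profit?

q = 0 (shut down); profit = -€130

Profit at each row (π = 6q − TC): q=0: -130; q=1: -148; q=2: -150; q=3: -149; q=4: -146; q=5: -141; q=6: -146; q=7: -173; q=8: -220.
Profit is highest at q = 0. Equivalently, the lowest AVC in the table is 41/5 ≈ €8.20 at q = 5, and P = €6 falls below it — price never covers variable cost, so the firm shuts down and loses only its fixed cost.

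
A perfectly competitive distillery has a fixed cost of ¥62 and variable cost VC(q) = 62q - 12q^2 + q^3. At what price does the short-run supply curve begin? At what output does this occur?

The firm shuts down when price falls below the minimum of average variable cost. AVC = VC/q = 62 - 12q + q^2.
dAVC/dq = -12 + 2q = 0 gives q = 6. min AVC = 62 - 12·6 + 6^2 = 26.
The firm shuts down for any P below ¥26.

¥26 per unit, at q = 6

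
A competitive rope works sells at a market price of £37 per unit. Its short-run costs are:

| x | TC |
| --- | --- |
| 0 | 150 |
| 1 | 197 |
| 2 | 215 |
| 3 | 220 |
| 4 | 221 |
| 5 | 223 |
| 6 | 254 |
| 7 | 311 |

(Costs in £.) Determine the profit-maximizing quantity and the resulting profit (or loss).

Tabulate TR − TC: x=0: -150; x=1: -160; x=2: -141; x=3: -109; x=4: -73; x=5: -38; x=6: -32; x=7: -52.
Profit is maximized at x = 6. AVC there is 104/6 = £17.33 ≤ P, so producing beats shutting down (which would give -£150).

x = 6; profit = -£32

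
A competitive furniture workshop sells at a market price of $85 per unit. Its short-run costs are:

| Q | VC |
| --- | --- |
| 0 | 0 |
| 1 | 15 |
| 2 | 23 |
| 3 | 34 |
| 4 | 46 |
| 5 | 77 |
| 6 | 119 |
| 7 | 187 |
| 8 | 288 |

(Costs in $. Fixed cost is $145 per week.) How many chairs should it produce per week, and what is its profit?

Q = 7; profit = $263

Profit at each row (π = 85Q − TC): Q=0: -145; Q=1: -75; Q=2: 2; Q=3: 76; Q=4: 149; Q=5: 203; Q=6: 246; Q=7: 263; Q=8: 247.
Profit is maximized at Q = 7. AVC there is 187/7 = $26.71 ≤ P, so producing beats shutting down (which would give -$145).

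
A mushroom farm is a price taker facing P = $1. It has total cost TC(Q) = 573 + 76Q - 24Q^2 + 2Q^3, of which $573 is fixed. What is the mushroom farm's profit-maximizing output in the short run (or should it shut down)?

Shut down

From TC, MC = TC'(Q) = 76 - 48Q + 6Q^2 and AVC = VC/Q = 76 - 24Q + 2Q^2.
AVC hits its minimum where MC = AVC, at Q = 6, giving min AVC = 76 - 24·6 + 2·6^2 = $4.
P = $1 lies below min AVC = $4; no output level covers variable cost.
The firm minimizes its loss by shutting down and losing only its fixed cost of $573.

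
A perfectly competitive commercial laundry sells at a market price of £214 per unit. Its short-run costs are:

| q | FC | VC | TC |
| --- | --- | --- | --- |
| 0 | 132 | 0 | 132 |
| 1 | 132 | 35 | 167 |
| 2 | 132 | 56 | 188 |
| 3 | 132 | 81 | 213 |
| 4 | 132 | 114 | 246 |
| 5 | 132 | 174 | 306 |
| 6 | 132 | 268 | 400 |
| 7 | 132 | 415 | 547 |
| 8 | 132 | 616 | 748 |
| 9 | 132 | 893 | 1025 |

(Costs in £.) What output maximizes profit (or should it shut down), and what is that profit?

q = 8; profit = £964

Profit at each row (π = 214q − TC): q=0: -132; q=1: 47; q=2: 240; q=3: 429; q=4: 610; q=5: 764; q=6: 884; q=7: 951; q=8: 964; q=9: 901.
Profit is maximized at q = 8. AVC there is 616/8 = £77 ≤ P, so producing beats shutting down (which would give -£132).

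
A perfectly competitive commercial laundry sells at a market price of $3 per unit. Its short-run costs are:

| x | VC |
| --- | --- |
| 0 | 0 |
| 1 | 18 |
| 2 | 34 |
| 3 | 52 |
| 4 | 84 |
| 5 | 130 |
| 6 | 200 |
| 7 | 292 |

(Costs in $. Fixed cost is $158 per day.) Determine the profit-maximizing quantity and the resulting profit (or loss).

Compute π = P·x − TC at each output: x=0: -158; x=1: -173; x=2: -186; x=3: -201; x=4: -230; x=5: -273; x=6: -340; x=7: -429.
Profit is highest at x = 0. Equivalently, the lowest AVC in the table is 34/2 ≈ $17 at x = 2, and P = $3 falls below it — price never covers variable cost, so the firm shuts down and loses only its fixed cost.

x = 0 (shut down); profit = -$158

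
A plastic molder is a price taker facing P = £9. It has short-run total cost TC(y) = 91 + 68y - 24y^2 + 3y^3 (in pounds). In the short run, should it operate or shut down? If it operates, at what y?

Shut down

Variable cost is VC = 68y - 24y^2 + 3y^3, so AVC = VC/y = 68 - 24y + 3y^2 and MC = dTC/dy = 68 - 48y + 9y^2.
The AVC parabola has its vertex at y = 24/6 = 4, where AVC = 68 - 24·4 + 3·4^2 = £20.
Since P = £9 < min AVC = £20, price fails to cover variable cost at any output.
The firm minimizes its loss by shutting down and losing only its fixed cost of £91.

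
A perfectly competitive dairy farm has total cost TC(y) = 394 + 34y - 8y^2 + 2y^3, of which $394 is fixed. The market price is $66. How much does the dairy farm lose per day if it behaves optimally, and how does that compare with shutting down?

AVC = 34 - 8y + 2y^2; min AVC = $26 at y = 2. Since P = $66 ≥ min AVC, the firm produces.
With MC = 34 - 16y + 6y^2, P = MC on the upward-sloping part at y* = 4.
TR = 66·4 = 264. TC = 394 + 136 = 530. Profit = 264 − 530 = -$266.
Shutting down would mean losing the fixed cost of $394, so operating at a loss of $266 is better by $128.

Profit = -$266 at y = 4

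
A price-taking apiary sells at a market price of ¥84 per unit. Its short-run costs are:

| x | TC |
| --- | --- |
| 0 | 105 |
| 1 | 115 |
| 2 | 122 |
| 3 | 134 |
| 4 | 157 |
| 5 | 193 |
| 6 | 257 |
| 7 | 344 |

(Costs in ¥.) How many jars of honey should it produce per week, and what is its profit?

Tabulate TR − TC: x=0: -105; x=1: -31; x=2: 46; x=3: 118; x=4: 179; x=5: 227; x=6: 247; x=7: 244.
Profit is maximized at x = 6. AVC there is 152/6 = ¥25.33 ≤ P, so producing beats shutting down (which would give -¥105).

x = 6; profit = ¥247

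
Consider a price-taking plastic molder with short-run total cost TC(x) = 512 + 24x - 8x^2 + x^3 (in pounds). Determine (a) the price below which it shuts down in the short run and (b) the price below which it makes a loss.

AVC = 24 - 8x + x^2; minimized at x = 4, giving min AVC = £8. That is the shutdown price.
ATC = 512/x + 24 - 8x + x^2. Setting dATC/dx = −512/x^2 − 8 + 2x = 0 gives x = 8 (since 2·8^3 − 8·8^2 = 512).
min ATC = 512/8 + 24 − 8·8 + 8^2 = £88. That is the break-even price.
Between these two prices the firm operates at a loss; above £88 it earns a profit.

Shutdown price = £8; break-even price = £88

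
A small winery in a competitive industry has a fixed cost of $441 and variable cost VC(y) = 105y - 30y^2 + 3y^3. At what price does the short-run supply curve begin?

$30 per unit

The shutdown price is the minimum of AVC. VC = 105y - 30y^2 + 3y^3, so AVC = 105 - 30y + 3y^2.
dAVC/dy = -30 + 6y = 0 gives y = 5. min AVC = 105 - 30·5 + 3·5^2 = 30.
So the shutdown price is $30.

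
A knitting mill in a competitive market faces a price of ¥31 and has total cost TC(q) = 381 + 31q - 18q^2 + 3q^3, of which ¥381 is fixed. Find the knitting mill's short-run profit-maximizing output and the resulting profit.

AVC = 31 - 18q + 3q^2 has its minimum ¥4 at q = 3; price ¥31 clears that bar, so the firm operates.
With MC = 31 - 36q + 9q^2, P = MC on the upward-sloping part at q* = 4.
TR = 31·4 = 124. TC = 381 + 28 = 409. Profit = 124 − 409 = -¥285.
That loss of ¥285 beats the ¥381 the firm would lose by shutting down; producing recovers ¥96 of fixed cost.

Profit = -¥285 at q = 4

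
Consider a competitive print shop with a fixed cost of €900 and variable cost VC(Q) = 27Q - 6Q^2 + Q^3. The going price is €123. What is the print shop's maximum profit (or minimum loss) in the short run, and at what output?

AVC = 27 - 6Q + Q^2; min AVC = €18 at Q = 3. Since P = €123 ≥ min AVC, the firm produces.
With MC = 27 - 12Q + 3Q^2, P = MC on the upward-sloping part at Q* = 8.
TR = 123·8 = 984. TC = 900 + 344 = 1244. Profit = 984 − 1244 = -€260.
That loss of €260 beats the €900 the firm would lose by shutting down; producing recovers €640 of fixed cost.

Profit = -€260 at Q = 8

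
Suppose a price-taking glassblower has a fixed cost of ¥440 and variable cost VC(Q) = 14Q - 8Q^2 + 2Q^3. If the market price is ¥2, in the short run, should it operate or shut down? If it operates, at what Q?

Variable cost is VC = 14Q - 8Q^2 + 2Q^3, so AVC = VC/Q = 14 - 8Q + 2Q^2 and MC = dTC/dQ = 14 - 16Q + 6Q^2.
AVC hits its minimum where MC = AVC, at Q = 2, giving min AVC = 14 - 8·2 + 2·2^2 = ¥6.
Since P = ¥2 < min AVC = ¥6, price fails to cover variable cost at any output.
The firm minimizes its loss by shutting down and losing only its fixed cost of ¥440.

Shut down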